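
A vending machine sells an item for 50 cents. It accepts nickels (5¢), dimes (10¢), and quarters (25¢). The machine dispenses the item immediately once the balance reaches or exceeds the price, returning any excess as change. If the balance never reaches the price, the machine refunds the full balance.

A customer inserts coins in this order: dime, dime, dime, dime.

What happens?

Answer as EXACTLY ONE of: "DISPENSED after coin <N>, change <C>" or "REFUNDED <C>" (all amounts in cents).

Answer: REFUNDED 40

Derivation:
Price: 50¢
Coin 1 (dime, 10¢): balance = 10¢
Coin 2 (dime, 10¢): balance = 20¢
Coin 3 (dime, 10¢): balance = 30¢
Coin 4 (dime, 10¢): balance = 40¢
All coins inserted, balance 40¢ < price 50¢ → REFUND 40¢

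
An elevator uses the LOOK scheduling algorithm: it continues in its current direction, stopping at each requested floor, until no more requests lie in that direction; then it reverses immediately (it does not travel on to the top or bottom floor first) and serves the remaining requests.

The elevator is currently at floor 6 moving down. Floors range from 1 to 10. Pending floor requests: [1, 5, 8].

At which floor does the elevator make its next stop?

Current floor: 6, direction: down
Requests above: [8]
Requests below: [1, 5]
Moving down and requests lie below → nearest below is max([1, 5]) = 5

Answer: 5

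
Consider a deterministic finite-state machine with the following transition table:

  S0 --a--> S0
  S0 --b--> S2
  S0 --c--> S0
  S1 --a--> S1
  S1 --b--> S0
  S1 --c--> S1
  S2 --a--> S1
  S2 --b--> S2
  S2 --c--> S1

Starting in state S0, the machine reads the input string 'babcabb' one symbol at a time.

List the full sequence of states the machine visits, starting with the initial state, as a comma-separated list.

Start: S0
  read 'b': S0 --b--> S2
  read 'a': S2 --a--> S1
  read 'b': S1 --b--> S0
  read 'c': S0 --c--> S0
  read 'a': S0 --a--> S0
  read 'b': S0 --b--> S2
  read 'b': S2 --b--> S2

Answer: S0, S2, S1, S0, S0, S0, S2, S2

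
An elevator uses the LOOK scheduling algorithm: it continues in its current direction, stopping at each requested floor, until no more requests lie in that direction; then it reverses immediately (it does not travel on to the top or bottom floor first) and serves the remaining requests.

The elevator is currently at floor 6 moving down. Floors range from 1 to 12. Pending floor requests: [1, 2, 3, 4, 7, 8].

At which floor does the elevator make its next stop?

Answer: 4

Derivation:
Current floor: 6, direction: down
Requests above: [7, 8]
Requests below: [1, 2, 3, 4]
Moving down and requests lie below → nearest below is max([1, 2, 3, 4]) = 4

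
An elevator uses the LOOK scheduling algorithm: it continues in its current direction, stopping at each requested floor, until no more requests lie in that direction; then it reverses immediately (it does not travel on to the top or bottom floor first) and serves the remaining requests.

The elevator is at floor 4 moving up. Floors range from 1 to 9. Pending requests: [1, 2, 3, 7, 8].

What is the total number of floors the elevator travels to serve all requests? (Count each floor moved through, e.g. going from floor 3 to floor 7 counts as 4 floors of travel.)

Start at floor 4 moving up, LOOK stop order: [7, 8, 3, 2, 1]
  4 → 7: |7-4| = 3, total = 3
  7 → 8: |8-7| = 1, total = 4
  8 → 3: |3-8| = 5, total = 9
  3 → 2: |2-3| = 1, total = 10
  2 → 1: |1-2| = 1, total = 11

Answer: 11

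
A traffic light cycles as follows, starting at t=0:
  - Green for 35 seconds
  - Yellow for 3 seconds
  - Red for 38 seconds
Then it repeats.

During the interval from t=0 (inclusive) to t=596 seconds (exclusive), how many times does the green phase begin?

Cycle = 35+3+38 = 76s
green phase starts at t = k*76 + 0 for k=0,1,2,...
Need k*76+0 < 596 → k < 7.842
k ∈ {0, ..., 7} → 8 starts

Answer: 8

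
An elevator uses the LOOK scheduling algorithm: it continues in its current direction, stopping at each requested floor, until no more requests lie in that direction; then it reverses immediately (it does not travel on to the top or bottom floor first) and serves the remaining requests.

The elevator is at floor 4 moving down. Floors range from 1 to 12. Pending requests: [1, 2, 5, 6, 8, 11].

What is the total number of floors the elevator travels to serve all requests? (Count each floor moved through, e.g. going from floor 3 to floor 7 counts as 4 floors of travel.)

Start at floor 4 moving down, LOOK stop order: [2, 1, 5, 6, 8, 11]
  4 → 2: |2-4| = 2, total = 2
  2 → 1: |1-2| = 1, total = 3
  1 → 5: |5-1| = 4, total = 7
  5 → 6: |6-5| = 1, total = 8
  6 → 8: |8-6| = 2, total = 10
  8 → 11: |11-8| = 3, total = 13

Answer: 13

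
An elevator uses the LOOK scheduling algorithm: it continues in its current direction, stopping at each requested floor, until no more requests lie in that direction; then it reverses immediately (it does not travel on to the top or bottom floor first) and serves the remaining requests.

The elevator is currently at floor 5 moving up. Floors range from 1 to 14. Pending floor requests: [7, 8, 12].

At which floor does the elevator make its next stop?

Current floor: 5, direction: up
Requests above: [7, 8, 12]
Requests below: []
Moving up and requests lie above → nearest above is min([7, 8, 12]) = 7

Answer: 7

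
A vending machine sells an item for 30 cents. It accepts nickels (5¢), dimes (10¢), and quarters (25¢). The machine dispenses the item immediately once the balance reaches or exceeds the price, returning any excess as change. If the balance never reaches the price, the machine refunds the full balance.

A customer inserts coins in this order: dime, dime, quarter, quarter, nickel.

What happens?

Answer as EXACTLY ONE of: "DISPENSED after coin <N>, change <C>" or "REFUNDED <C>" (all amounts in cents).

Price: 30¢
Coin 1 (dime, 10¢): balance = 10¢
Coin 2 (dime, 10¢): balance = 20¢
Coin 3 (quarter, 25¢): balance = 45¢
  → balance >= price → DISPENSE, change = 45 - 30 = 15¢

Answer: DISPENSED after coin 3, change 15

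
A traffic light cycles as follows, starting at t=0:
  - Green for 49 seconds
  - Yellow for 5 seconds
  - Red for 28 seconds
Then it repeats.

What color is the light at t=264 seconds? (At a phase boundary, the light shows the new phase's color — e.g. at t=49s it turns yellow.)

Cycle length = 49 + 5 + 28 = 82s
t = 264, phase_t = 264 mod 82 = 18
18 < 49 (green end) → GREEN

Answer: green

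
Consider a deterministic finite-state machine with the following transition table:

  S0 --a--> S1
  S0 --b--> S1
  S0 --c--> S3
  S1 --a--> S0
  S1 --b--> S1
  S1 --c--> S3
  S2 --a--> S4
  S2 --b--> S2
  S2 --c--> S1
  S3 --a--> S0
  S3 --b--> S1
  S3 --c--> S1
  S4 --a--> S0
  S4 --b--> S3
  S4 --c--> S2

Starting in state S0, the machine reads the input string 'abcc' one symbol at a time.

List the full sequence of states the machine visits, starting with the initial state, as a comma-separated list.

Answer: S0, S1, S1, S3, S1

Derivation:
Start: S0
  read 'a': S0 --a--> S1
  read 'b': S1 --b--> S1
  read 'c': S1 --c--> S3
  read 'c': S3 --c--> S1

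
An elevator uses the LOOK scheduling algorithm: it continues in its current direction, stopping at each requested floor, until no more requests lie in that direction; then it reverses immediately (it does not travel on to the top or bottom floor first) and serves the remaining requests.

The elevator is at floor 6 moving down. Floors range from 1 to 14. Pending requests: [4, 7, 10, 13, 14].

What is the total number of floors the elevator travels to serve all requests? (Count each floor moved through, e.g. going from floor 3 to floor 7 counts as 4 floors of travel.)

Answer: 12

Derivation:
Start at floor 6 moving down, LOOK stop order: [4, 7, 10, 13, 14]
  6 → 4: |4-6| = 2, total = 2
  4 → 7: |7-4| = 3, total = 5
  7 → 10: |10-7| = 3, total = 8
  10 → 13: |13-10| = 3, total = 11
  13 → 14: |14-13| = 1, total = 12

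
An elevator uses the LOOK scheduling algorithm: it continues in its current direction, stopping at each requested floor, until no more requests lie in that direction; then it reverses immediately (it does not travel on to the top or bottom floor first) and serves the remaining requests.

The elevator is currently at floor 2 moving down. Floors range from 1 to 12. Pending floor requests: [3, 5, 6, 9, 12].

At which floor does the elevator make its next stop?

Current floor: 2, direction: down
Requests above: [3, 5, 6, 9, 12]
Requests below: []
Moving down but no requests below → reverse; nearest above is min([3, 5, 6, 9, 12]) = 3

Answer: 3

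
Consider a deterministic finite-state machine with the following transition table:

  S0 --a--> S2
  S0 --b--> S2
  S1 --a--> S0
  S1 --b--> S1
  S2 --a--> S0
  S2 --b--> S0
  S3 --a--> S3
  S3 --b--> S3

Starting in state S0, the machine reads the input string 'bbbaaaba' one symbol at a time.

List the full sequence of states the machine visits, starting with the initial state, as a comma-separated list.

Start: S0
  read 'b': S0 --b--> S2
  read 'b': S2 --b--> S0
  read 'b': S0 --b--> S2
  read 'a': S2 --a--> S0
  read 'a': S0 --a--> S2
  read 'a': S2 --a--> S0
  read 'b': S0 --b--> S2
  read 'a': S2 --a--> S0

Answer: S0, S2, S0, S2, S0, S2, S0, S2, S0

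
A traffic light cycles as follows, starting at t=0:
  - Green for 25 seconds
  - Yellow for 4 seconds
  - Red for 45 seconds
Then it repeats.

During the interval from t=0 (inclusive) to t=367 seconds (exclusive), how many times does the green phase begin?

Cycle = 25+4+45 = 74s
green phase starts at t = k*74 + 0 for k=0,1,2,...
Need k*74+0 < 367 → k < 4.959
k ∈ {0, ..., 4} → 5 starts

Answer: 5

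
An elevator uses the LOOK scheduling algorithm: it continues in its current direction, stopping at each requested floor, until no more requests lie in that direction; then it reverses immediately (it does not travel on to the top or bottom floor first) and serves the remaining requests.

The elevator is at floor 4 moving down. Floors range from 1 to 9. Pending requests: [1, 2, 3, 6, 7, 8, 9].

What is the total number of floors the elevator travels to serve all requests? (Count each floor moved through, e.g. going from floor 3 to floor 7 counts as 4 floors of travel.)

Start at floor 4 moving down, LOOK stop order: [3, 2, 1, 6, 7, 8, 9]
  4 → 3: |3-4| = 1, total = 1
  3 → 2: |2-3| = 1, total = 2
  2 → 1: |1-2| = 1, total = 3
  1 → 6: |6-1| = 5, total = 8
  6 → 7: |7-6| = 1, total = 9
  7 → 8: |8-7| = 1, total = 10
  8 → 9: |9-8| = 1, total = 11

Answer: 11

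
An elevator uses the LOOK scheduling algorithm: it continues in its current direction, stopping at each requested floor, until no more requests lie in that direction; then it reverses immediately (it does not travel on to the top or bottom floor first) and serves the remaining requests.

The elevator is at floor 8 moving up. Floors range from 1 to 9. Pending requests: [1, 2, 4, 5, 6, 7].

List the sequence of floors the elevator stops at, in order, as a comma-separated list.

Answer: 7, 6, 5, 4, 2, 1

Derivation:
Current: 8, moving UP
Serve above first (ascending): []
Then reverse, serve below (descending): [7, 6, 5, 4, 2, 1]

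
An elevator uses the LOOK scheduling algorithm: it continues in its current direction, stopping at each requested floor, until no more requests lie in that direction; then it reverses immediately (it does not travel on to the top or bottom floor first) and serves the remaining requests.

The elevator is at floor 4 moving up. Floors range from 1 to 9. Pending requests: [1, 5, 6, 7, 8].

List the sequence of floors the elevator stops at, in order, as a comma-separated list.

Answer: 5, 6, 7, 8, 1

Derivation:
Current: 4, moving UP
Serve above first (ascending): [5, 6, 7, 8]
Then reverse, serve below (descending): [1]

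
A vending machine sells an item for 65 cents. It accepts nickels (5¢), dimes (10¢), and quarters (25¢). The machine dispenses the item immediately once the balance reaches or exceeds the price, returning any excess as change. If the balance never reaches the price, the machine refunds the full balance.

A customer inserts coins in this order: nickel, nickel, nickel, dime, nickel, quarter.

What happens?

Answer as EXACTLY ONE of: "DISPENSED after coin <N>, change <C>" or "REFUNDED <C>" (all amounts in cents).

Answer: REFUNDED 55

Derivation:
Price: 65¢
Coin 1 (nickel, 5¢): balance = 5¢
Coin 2 (nickel, 5¢): balance = 10¢
Coin 3 (nickel, 5¢): balance = 15¢
Coin 4 (dime, 10¢): balance = 25¢
Coin 5 (nickel, 5¢): balance = 30¢
Coin 6 (quarter, 25¢): balance = 55¢
All coins inserted, balance 55¢ < price 65¢ → REFUND 55¢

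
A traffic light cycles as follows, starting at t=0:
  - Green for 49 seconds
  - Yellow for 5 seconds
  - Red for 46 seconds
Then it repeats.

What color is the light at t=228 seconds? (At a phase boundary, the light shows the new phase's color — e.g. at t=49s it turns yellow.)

Cycle length = 49 + 5 + 46 = 100s
t = 228, phase_t = 228 mod 100 = 28
28 < 49 (green end) → GREEN

Answer: green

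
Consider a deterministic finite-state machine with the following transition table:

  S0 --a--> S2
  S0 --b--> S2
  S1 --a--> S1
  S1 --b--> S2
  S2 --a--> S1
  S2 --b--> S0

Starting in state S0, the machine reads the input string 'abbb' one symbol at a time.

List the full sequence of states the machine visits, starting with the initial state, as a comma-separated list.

Start: S0
  read 'a': S0 --a--> S2
  read 'b': S2 --b--> S0
  read 'b': S0 --b--> S2
  read 'b': S2 --b--> S0

Answer: S0, S2, S0, S2, S0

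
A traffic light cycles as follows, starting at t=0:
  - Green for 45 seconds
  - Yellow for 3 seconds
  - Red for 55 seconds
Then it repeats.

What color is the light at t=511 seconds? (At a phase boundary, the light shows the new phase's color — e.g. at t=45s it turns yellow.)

Cycle length = 45 + 3 + 55 = 103s
t = 511, phase_t = 511 mod 103 = 99
99 >= 48 → RED

Answer: red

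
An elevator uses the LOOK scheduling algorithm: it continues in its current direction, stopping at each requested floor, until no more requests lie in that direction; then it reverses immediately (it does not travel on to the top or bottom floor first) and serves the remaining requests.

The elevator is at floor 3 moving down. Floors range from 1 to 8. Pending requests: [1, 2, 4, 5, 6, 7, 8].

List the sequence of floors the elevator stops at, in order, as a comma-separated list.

Current: 3, moving DOWN
Serve below first (descending): [2, 1]
Then reverse, serve above (ascending): [4, 5, 6, 7, 8]

Answer: 2, 1, 4, 5, 6, 7, 8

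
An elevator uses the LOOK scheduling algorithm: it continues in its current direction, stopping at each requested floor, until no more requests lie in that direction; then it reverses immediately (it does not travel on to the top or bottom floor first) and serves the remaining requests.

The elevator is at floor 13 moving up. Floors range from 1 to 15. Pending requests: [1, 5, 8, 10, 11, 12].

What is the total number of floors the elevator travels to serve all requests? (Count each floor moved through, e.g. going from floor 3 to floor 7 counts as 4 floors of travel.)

Start at floor 13 moving up, LOOK stop order: [12, 11, 10, 8, 5, 1]
  13 → 12: |12-13| = 1, total = 1
  12 → 11: |11-12| = 1, total = 2
  11 → 10: |10-11| = 1, total = 3
  10 → 8: |8-10| = 2, total = 5
  8 → 5: |5-8| = 3, total = 8
  5 → 1: |1-5| = 4, total = 12

Answer: 12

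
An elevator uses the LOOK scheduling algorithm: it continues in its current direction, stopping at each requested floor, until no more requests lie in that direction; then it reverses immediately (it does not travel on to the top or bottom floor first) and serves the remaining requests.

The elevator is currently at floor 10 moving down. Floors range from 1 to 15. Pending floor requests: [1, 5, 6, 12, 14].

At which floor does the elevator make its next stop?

Answer: 6

Derivation:
Current floor: 10, direction: down
Requests above: [12, 14]
Requests below: [1, 5, 6]
Moving down and requests lie below → nearest below is max([1, 5, 6]) = 6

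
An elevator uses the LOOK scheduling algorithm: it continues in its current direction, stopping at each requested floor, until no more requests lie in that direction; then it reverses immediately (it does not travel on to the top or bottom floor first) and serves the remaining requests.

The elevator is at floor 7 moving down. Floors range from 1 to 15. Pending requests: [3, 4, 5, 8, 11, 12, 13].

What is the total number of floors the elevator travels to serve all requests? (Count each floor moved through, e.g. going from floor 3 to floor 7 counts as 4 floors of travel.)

Answer: 14

Derivation:
Start at floor 7 moving down, LOOK stop order: [5, 4, 3, 8, 11, 12, 13]
  7 → 5: |5-7| = 2, total = 2
  5 → 4: |4-5| = 1, total = 3
  4 → 3: |3-4| = 1, total = 4
  3 → 8: |8-3| = 5, total = 9
  8 → 11: |11-8| = 3, total = 12
  11 → 12: |12-11| = 1, total = 13
  12 → 13: |13-12| = 1, total = 14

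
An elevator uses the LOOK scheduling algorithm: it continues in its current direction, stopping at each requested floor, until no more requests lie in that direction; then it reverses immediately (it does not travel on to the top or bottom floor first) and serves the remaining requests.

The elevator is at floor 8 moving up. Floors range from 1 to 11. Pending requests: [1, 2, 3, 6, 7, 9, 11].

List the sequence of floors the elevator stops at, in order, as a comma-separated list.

Answer: 9, 11, 7, 6, 3, 2, 1

Derivation:
Current: 8, moving UP
Serve above first (ascending): [9, 11]
Then reverse, serve below (descending): [7, 6, 3, 2, 1]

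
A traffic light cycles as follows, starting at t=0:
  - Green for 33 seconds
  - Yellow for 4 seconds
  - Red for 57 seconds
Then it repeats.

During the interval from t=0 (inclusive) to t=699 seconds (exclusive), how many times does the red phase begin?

Answer: 8

Derivation:
Cycle = 33+4+57 = 94s
red phase starts at t = k*94 + 37 for k=0,1,2,...
Need k*94+37 < 699 → k < 7.043
k ∈ {0, ..., 7} → 8 starts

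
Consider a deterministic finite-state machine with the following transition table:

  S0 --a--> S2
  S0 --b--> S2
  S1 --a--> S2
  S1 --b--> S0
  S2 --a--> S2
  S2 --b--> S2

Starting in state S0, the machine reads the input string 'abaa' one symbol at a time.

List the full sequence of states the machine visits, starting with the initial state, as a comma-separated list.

Start: S0
  read 'a': S0 --a--> S2
  read 'b': S2 --b--> S2
  read 'a': S2 --a--> S2
  read 'a': S2 --a--> S2

Answer: S0, S2, S2, S2, S2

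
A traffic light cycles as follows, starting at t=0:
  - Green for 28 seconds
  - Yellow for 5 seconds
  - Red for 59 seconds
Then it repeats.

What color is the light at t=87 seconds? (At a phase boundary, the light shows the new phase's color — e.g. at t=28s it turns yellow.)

Cycle length = 28 + 5 + 59 = 92s
t = 87, phase_t = 87 mod 92 = 87
87 >= 33 → RED

Answer: red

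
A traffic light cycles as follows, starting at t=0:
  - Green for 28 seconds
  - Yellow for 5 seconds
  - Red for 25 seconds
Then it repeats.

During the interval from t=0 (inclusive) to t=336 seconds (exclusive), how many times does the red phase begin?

Cycle = 28+5+25 = 58s
red phase starts at t = k*58 + 33 for k=0,1,2,...
Need k*58+33 < 336 → k < 5.224
k ∈ {0, ..., 5} → 6 starts

Answer: 6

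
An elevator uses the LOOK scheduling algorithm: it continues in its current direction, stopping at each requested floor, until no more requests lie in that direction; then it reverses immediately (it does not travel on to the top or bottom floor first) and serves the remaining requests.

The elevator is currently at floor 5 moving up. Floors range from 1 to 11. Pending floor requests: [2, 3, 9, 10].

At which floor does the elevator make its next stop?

Current floor: 5, direction: up
Requests above: [9, 10]
Requests below: [2, 3]
Moving up and requests lie above → nearest above is min([9, 10]) = 9

Answer: 9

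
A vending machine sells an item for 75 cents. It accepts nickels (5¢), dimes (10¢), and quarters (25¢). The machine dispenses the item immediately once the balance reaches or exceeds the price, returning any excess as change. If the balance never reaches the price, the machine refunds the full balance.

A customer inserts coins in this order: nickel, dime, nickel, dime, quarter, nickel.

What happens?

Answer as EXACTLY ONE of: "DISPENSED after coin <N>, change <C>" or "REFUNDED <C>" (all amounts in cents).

Answer: REFUNDED 60

Derivation:
Price: 75¢
Coin 1 (nickel, 5¢): balance = 5¢
Coin 2 (dime, 10¢): balance = 15¢
Coin 3 (nickel, 5¢): balance = 20¢
Coin 4 (dime, 10¢): balance = 30¢
Coin 5 (quarter, 25¢): balance = 55¢
Coin 6 (nickel, 5¢): balance = 60¢
All coins inserted, balance 60¢ < price 75¢ → REFUND 60¢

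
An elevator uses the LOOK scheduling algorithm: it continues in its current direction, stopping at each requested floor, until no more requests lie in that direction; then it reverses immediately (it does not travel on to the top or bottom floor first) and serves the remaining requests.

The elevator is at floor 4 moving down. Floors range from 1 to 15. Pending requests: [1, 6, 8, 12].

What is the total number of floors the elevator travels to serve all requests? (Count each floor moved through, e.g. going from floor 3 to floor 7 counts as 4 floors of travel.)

Answer: 14

Derivation:
Start at floor 4 moving down, LOOK stop order: [1, 6, 8, 12]
  4 → 1: |1-4| = 3, total = 3
  1 → 6: |6-1| = 5, total = 8
  6 → 8: |8-6| = 2, total = 10
  8 → 12: |12-8| = 4, total = 14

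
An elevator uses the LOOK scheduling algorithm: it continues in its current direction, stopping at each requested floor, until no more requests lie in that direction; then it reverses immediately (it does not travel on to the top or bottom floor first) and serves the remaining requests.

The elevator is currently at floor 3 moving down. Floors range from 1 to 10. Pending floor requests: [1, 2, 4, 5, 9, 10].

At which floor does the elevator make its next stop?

Current floor: 3, direction: down
Requests above: [4, 5, 9, 10]
Requests below: [1, 2]
Moving down and requests lie below → nearest below is max([1, 2]) = 2

Answer: 2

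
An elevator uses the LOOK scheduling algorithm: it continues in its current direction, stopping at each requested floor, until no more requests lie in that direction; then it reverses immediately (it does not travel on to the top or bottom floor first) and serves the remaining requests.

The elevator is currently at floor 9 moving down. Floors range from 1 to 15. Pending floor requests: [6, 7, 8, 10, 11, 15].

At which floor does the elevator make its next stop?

Current floor: 9, direction: down
Requests above: [10, 11, 15]
Requests below: [6, 7, 8]
Moving down and requests lie below → nearest below is max([6, 7, 8]) = 8

Answer: 8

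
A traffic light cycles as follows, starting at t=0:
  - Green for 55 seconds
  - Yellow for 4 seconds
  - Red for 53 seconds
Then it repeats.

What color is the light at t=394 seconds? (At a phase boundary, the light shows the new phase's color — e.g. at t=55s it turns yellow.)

Answer: yellow

Derivation:
Cycle length = 55 + 4 + 53 = 112s
t = 394, phase_t = 394 mod 112 = 58
55 <= 58 < 59 (yellow end) → YELLOW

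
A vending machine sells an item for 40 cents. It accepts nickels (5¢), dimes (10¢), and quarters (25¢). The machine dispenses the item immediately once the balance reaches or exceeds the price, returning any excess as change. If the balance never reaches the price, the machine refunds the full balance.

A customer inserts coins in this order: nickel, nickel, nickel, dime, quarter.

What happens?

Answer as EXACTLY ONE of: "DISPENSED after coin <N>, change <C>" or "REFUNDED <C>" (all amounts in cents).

Price: 40¢
Coin 1 (nickel, 5¢): balance = 5¢
Coin 2 (nickel, 5¢): balance = 10¢
Coin 3 (nickel, 5¢): balance = 15¢
Coin 4 (dime, 10¢): balance = 25¢
Coin 5 (quarter, 25¢): balance = 50¢
  → balance >= price → DISPENSE, change = 50 - 40 = 10¢

Answer: DISPENSED after coin 5, change 10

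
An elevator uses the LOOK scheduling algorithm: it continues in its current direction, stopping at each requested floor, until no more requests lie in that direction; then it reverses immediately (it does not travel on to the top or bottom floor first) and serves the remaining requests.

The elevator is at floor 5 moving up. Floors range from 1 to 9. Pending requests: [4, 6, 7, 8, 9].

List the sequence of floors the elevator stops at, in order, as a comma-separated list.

Current: 5, moving UP
Serve above first (ascending): [6, 7, 8, 9]
Then reverse, serve below (descending): [4]

Answer: 6, 7, 8, 9, 4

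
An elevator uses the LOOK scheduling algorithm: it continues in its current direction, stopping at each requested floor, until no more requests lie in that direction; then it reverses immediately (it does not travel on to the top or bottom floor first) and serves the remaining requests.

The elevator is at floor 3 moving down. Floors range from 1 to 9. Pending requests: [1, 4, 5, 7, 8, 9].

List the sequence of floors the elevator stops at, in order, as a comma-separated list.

Answer: 1, 4, 5, 7, 8, 9

Derivation:
Current: 3, moving DOWN
Serve below first (descending): [1]
Then reverse, serve above (ascending): [4, 5, 7, 8, 9]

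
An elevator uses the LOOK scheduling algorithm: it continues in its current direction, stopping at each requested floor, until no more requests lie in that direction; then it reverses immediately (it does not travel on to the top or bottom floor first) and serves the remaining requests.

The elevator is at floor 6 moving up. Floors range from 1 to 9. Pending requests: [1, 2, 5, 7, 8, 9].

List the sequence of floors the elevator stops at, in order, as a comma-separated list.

Current: 6, moving UP
Serve above first (ascending): [7, 8, 9]
Then reverse, serve below (descending): [5, 2, 1]

Answer: 7, 8, 9, 5, 2, 1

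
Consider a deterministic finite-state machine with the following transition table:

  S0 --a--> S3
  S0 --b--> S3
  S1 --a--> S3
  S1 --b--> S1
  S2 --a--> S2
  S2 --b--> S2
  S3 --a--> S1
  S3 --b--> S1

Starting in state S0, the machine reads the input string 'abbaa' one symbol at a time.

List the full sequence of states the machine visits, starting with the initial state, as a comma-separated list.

Answer: S0, S3, S1, S1, S3, S1

Derivation:
Start: S0
  read 'a': S0 --a--> S3
  read 'b': S3 --b--> S1
  read 'b': S1 --b--> S1
  read 'a': S1 --a--> S3
  read 'a': S3 --a--> S1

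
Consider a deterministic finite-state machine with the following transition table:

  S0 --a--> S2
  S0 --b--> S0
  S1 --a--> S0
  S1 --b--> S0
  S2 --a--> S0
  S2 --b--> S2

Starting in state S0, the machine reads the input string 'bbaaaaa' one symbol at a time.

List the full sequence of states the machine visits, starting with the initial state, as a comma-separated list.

Start: S0
  read 'b': S0 --b--> S0
  read 'b': S0 --b--> S0
  read 'a': S0 --a--> S2
  read 'a': S2 --a--> S0
  read 'a': S0 --a--> S2
  read 'a': S2 --a--> S0
  read 'a': S0 --a--> S2

Answer: S0, S0, S0, S2, S0, S2, S0, S2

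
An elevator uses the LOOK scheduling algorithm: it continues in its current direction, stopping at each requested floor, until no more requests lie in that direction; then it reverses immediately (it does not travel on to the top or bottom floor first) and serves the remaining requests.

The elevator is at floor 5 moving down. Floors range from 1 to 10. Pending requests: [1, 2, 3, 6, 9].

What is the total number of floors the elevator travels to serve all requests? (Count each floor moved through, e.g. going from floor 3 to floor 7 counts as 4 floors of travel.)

Start at floor 5 moving down, LOOK stop order: [3, 2, 1, 6, 9]
  5 → 3: |3-5| = 2, total = 2
  3 → 2: |2-3| = 1, total = 3
  2 → 1: |1-2| = 1, total = 4
  1 → 6: |6-1| = 5, total = 9
  6 → 9: |9-6| = 3, total = 12

Answer: 12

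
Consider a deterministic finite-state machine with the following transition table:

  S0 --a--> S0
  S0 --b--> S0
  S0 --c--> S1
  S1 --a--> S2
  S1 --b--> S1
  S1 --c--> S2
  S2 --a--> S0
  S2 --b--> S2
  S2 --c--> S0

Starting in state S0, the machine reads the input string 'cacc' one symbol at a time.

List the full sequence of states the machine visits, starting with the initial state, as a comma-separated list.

Answer: S0, S1, S2, S0, S1

Derivation:
Start: S0
  read 'c': S0 --c--> S1
  read 'a': S1 --a--> S2
  read 'c': S2 --c--> S0
  read 'c': S0 --c--> S1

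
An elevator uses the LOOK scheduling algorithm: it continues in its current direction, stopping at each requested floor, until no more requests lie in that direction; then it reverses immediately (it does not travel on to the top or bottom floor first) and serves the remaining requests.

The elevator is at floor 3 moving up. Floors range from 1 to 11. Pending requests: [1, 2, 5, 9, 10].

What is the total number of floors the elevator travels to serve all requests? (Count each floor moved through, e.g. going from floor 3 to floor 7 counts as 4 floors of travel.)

Start at floor 3 moving up, LOOK stop order: [5, 9, 10, 2, 1]
  3 → 5: |5-3| = 2, total = 2
  5 → 9: |9-5| = 4, total = 6
  9 → 10: |10-9| = 1, total = 7
  10 → 2: |2-10| = 8, total = 15
  2 → 1: |1-2| = 1, total = 16

Answer: 16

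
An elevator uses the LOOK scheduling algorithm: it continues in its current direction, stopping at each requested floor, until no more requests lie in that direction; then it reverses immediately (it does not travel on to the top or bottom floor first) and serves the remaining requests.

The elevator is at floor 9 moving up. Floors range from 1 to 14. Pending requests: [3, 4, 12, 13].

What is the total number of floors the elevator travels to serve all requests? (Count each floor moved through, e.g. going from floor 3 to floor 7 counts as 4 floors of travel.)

Answer: 14

Derivation:
Start at floor 9 moving up, LOOK stop order: [12, 13, 4, 3]
  9 → 12: |12-9| = 3, total = 3
  12 → 13: |13-12| = 1, total = 4
  13 → 4: |4-13| = 9, total = 13
  4 → 3: |3-4| = 1, total = 14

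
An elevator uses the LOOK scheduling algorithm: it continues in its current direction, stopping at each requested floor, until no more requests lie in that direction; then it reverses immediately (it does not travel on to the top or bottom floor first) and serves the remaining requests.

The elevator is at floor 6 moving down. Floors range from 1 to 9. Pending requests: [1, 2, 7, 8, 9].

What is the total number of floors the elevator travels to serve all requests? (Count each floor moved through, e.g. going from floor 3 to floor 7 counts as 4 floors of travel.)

Start at floor 6 moving down, LOOK stop order: [2, 1, 7, 8, 9]
  6 → 2: |2-6| = 4, total = 4
  2 → 1: |1-2| = 1, total = 5
  1 → 7: |7-1| = 6, total = 11
  7 → 8: |8-7| = 1, total = 12
  8 → 9: |9-8| = 1, total = 13

Answer: 13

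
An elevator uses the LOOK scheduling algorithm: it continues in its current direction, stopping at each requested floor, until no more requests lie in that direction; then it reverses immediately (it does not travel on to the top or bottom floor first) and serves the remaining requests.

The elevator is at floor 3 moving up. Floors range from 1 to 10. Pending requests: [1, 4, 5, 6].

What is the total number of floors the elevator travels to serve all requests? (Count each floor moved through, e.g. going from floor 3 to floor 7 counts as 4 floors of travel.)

Start at floor 3 moving up, LOOK stop order: [4, 5, 6, 1]
  3 → 4: |4-3| = 1, total = 1
  4 → 5: |5-4| = 1, total = 2
  5 → 6: |6-5| = 1, total = 3
  6 → 1: |1-6| = 5, total = 8

Answer: 8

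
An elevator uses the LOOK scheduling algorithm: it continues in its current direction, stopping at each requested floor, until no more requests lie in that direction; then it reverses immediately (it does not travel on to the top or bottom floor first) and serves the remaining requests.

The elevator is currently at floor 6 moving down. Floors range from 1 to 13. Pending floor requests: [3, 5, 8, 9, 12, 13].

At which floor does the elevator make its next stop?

Current floor: 6, direction: down
Requests above: [8, 9, 12, 13]
Requests below: [3, 5]
Moving down and requests lie below → nearest below is max([3, 5]) = 5

Answer: 5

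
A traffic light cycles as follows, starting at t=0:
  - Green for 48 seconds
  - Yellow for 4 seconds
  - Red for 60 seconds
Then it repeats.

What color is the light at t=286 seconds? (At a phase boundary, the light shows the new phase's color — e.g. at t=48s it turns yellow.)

Answer: red

Derivation:
Cycle length = 48 + 4 + 60 = 112s
t = 286, phase_t = 286 mod 112 = 62
62 >= 52 → RED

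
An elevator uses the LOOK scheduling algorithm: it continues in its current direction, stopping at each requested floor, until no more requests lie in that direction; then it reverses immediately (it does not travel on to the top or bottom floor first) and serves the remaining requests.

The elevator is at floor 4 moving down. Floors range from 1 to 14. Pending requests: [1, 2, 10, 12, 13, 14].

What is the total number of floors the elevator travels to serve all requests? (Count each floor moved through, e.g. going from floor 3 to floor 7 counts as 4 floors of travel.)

Answer: 16

Derivation:
Start at floor 4 moving down, LOOK stop order: [2, 1, 10, 12, 13, 14]
  4 → 2: |2-4| = 2, total = 2
  2 → 1: |1-2| = 1, total = 3
  1 → 10: |10-1| = 9, total = 12
  10 → 12: |12-10| = 2, total = 14
  12 → 13: |13-12| = 1, total = 15
  13 → 14: |14-13| = 1, total = 16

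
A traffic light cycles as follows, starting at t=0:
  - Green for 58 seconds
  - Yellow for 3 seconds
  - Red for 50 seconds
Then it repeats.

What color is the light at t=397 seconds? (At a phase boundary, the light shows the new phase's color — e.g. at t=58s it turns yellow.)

Cycle length = 58 + 3 + 50 = 111s
t = 397, phase_t = 397 mod 111 = 64
64 >= 61 → RED

Answer: red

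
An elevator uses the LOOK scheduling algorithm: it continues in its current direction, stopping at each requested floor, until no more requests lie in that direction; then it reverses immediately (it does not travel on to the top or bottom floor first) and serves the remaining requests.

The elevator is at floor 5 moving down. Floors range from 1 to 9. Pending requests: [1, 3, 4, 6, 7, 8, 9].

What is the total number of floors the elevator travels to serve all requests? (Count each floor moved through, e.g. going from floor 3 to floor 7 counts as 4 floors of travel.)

Start at floor 5 moving down, LOOK stop order: [4, 3, 1, 6, 7, 8, 9]
  5 → 4: |4-5| = 1, total = 1
  4 → 3: |3-4| = 1, total = 2
  3 → 1: |1-3| = 2, total = 4
  1 → 6: |6-1| = 5, total = 9
  6 → 7: |7-6| = 1, total = 10
  7 → 8: |8-7| = 1, total = 11
  8 → 9: |9-8| = 1, total = 12

Answer: 12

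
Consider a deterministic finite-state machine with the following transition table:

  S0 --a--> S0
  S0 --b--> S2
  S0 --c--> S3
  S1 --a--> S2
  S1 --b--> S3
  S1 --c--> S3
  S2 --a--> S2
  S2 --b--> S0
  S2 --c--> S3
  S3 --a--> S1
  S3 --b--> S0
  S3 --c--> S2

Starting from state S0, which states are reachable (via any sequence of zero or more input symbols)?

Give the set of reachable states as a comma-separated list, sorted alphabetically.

BFS from S0:
  visit S0: S0--a-->S0 (seen), S0--b-->S2 (new), S0--c-->S3 (new)
  visit S2: S2--a-->S2 (seen), S2--b-->S0 (seen), S2--c-->S3 (seen)
  visit S3: S3--a-->S1 (new), S3--b-->S0 (seen), S3--c-->S2 (seen)
  visit S1: S1--a-->S2 (seen), S1--b-->S3 (seen), S1--c-->S3 (seen)

Answer: S0, S1, S2, S3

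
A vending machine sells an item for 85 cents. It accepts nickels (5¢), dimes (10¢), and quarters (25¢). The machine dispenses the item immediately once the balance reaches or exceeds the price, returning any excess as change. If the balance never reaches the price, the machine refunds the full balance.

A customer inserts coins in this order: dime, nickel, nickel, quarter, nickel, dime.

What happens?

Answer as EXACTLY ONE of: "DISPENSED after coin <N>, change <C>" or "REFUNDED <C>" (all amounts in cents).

Price: 85¢
Coin 1 (dime, 10¢): balance = 10¢
Coin 2 (nickel, 5¢): balance = 15¢
Coin 3 (nickel, 5¢): balance = 20¢
Coin 4 (quarter, 25¢): balance = 45¢
Coin 5 (nickel, 5¢): balance = 50¢
Coin 6 (dime, 10¢): balance = 60¢
All coins inserted, balance 60¢ < price 85¢ → REFUND 60¢

Answer: REFUNDED 60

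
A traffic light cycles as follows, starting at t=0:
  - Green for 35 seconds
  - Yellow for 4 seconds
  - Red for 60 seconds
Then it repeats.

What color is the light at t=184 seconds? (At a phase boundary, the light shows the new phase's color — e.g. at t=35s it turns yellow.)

Answer: red

Derivation:
Cycle length = 35 + 4 + 60 = 99s
t = 184, phase_t = 184 mod 99 = 85
85 >= 39 → RED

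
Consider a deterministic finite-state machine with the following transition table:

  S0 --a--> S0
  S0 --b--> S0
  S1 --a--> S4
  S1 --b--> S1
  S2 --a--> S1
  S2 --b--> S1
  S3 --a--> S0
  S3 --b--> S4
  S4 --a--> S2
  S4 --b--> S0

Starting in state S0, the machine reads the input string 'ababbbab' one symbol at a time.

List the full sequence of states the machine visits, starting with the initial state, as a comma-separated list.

Start: S0
  read 'a': S0 --a--> S0
  read 'b': S0 --b--> S0
  read 'a': S0 --a--> S0
  read 'b': S0 --b--> S0
  read 'b': S0 --b--> S0
  read 'b': S0 --b--> S0
  read 'a': S0 --a--> S0
  read 'b': S0 --b--> S0

Answer: S0, S0, S0, S0, S0, S0, S0, S0, S0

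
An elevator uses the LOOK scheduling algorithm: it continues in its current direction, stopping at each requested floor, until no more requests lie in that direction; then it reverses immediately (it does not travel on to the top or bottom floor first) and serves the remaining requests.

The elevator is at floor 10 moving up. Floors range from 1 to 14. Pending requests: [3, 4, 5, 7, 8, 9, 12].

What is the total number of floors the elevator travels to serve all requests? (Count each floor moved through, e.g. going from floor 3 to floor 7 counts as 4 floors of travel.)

Start at floor 10 moving up, LOOK stop order: [12, 9, 8, 7, 5, 4, 3]
  10 → 12: |12-10| = 2, total = 2
  12 → 9: |9-12| = 3, total = 5
  9 → 8: |8-9| = 1, total = 6
  8 → 7: |7-8| = 1, total = 7
  7 → 5: |5-7| = 2, total = 9
  5 → 4: |4-5| = 1, total = 10
  4 → 3: |3-4| = 1, total = 11

Answer: 11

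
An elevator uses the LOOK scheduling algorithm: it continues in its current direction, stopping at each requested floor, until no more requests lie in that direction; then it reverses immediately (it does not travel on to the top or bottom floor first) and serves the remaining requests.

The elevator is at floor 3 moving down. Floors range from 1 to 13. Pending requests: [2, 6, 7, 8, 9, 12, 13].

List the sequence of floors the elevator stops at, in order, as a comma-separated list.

Current: 3, moving DOWN
Serve below first (descending): [2]
Then reverse, serve above (ascending): [6, 7, 8, 9, 12, 13]

Answer: 2, 6, 7, 8, 9, 12, 13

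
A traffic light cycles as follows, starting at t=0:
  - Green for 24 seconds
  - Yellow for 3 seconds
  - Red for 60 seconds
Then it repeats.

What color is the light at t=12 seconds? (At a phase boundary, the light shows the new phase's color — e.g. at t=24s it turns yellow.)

Cycle length = 24 + 3 + 60 = 87s
t = 12, phase_t = 12 mod 87 = 12
12 < 24 (green end) → GREEN

Answer: green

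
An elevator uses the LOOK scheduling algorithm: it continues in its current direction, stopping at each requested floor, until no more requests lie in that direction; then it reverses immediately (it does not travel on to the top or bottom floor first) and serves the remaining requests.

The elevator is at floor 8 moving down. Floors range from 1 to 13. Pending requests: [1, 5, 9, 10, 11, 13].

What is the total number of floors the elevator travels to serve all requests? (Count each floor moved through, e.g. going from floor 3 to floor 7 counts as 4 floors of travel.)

Answer: 19

Derivation:
Start at floor 8 moving down, LOOK stop order: [5, 1, 9, 10, 11, 13]
  8 → 5: |5-8| = 3, total = 3
  5 → 1: |1-5| = 4, total = 7
  1 → 9: |9-1| = 8, total = 15
  9 → 10: |10-9| = 1, total = 16
  10 → 11: |11-10| = 1, total = 17
  11 → 13: |13-11| = 2, total = 19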